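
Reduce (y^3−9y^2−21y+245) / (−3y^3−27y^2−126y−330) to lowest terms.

Apply the Euclidean algorithm:
  y^3−9y^2−21y+245 = (−1/3)(−3y^3−27y^2−126y−330) + (−18y^2−63y+135)
  −3y^3−27y^2−126y−330 = ((1/6)y+11/12)(−18y^2−63y+135) + (−(363/4)y−1815/4)
  −18y^2−63y+135 = ((24/121)y−36/121)(−(363/4)y−1815/4) + (0)
Last nonzero remainder: −(363/4)y−1815/4. Dividing through by −363/4 gives the monic gcd y+5.
Cancel y+5 from numerator and denominator to get the reduced form.

(−y^2+14y−49)/(3y^2+12y+66)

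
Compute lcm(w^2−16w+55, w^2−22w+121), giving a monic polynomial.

Repeated division with remainder:
  w^2−16w+55 = (w^2−22w+121) + (6w−66)
  w^2−22w+121 = ((1/6)w−11/6)(6w−66) + (0)
Last nonzero remainder: 6w−66. Dividing through by 6 gives the monic gcd w−11.
Then lcm(f, g) = f·g / gcd(f, g); expanding and making the result monic gives the answer.

w^3−27w^2+231w−605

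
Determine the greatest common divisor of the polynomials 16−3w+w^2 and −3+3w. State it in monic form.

1

Apply the Euclidean algorithm:
  w^2−3w+16 = ((1/3)w−2/3)(3w−3) + (14)
  3w−3 = ((3/14)w−3/14)(14) + (0)
The last nonzero remainder is the constant 14, so the polynomials are coprime and gcd = 1.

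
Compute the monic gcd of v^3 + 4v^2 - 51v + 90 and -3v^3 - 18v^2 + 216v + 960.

Euclidean algorithm in ℚ[v]:
  v^3 + 4v^2 - 51v + 90 = (-1/3)(-3v^3 - 18v^2 + 216v + 960) + (-2v^2 + 21v + 410)
  -3v^3 - 18v^2 + 216v + 960 = ((3/2)v + 99/4)(-2v^2 + 21v + 410) + (-(3675/4)v - 18375/2)
  -2v^2 + 21v + 410 = ((8/3675)v - 164/3675)(-(3675/4)v - 18375/2) + (0)
Last nonzero remainder: -(3675/4)v - 18375/2. Dividing through by -3675/4 gives the monic gcd v + 10.

v + 10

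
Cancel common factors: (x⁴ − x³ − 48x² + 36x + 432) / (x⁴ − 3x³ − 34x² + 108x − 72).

By polynomial division,
  x⁴ − x³ − 48x² + 36x + 432 = (x⁴ − 3x³ − 34x² + 108x − 72) + (2x³ − 14x² − 72x + 504)
  x⁴ − 3x³ − 34x² + 108x − 72 = ((1/2)x + 2)(2x³ − 14x² − 72x + 504) + (30x² − 1080)
  2x³ − 14x² − 72x + 504 = ((1/15)x − 7/15)(30x² − 1080) + (0)
Last nonzero remainder: 30x² − 1080. Dividing through by 30 gives the monic gcd x² − 36.
Cancel x² − 36 from numerator and denominator to get the reduced form.

(x² − x − 12)/(x² − 3x + 2)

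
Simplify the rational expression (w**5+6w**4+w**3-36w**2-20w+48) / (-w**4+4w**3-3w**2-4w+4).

(-w**3-9w**2-26w-24)/(w**2-w-2)

Euclidean algorithm in ℚ[w]:
  w**5+6w**4+w**3-36w**2-20w+48 = (-w-10)(-w**4+4w**3-3w**2-4w+4) + (38w**3-70w**2-56w+88)
  -w**4+4w**3-3w**2-4w+4 = (-(1/38)w+41/722)(38w**3-70w**2-56w+88) + (-(180/361)w**2+(540/361)w-360/361)
  38w**3-70w**2-56w+88 = (-(6859/90)w-3971/45)(-(180/361)w**2+(540/361)w-360/361) + (0)
Last nonzero remainder: -(180/361)w**2+(540/361)w-360/361. Dividing through by -180/361 gives the monic gcd w**2-3w+2.
Cancel w**2-3w+2 from numerator and denominator to get the reduced form.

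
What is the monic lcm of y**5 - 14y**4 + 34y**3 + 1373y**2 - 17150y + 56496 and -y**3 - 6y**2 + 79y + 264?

y**6 - 11y**5 - 8y**4 + 1475y**3 - 13031y**2 + 5046y + 169488

Apply the Euclidean algorithm:
  y**5 - 14y**4 + 34y**3 + 1373y**2 - 17150y + 56496 = (-y**2 + 20y - 233)(-y**3 - 6y**2 + 79y + 264) + (-1341y**2 - 4023y + 118008)
  -y**3 - 6y**2 + 79y + 264 = ((1/1341)y + 1/447)(-1341y**2 - 4023y + 118008) + (0)
Last nonzero remainder: -1341y**2 - 4023y + 118008. Dividing through by -1341 gives the monic gcd y**2 + 3y - 88.
Then lcm(f, g) = f·g / gcd(f, g); expanding and making the result monic gives the answer.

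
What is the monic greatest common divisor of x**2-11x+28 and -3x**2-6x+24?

1

Repeated division with remainder:
  x**2-11x+28 = (-1/3)(-3x**2-6x+24) + (-13x+36)
  -3x**2-6x+24 = ((3/13)x+186/169)(-13x+36) + (-2640/169)
  -13x+36 = ((2197/2640)x-507/220)(-2640/169) + (0)
The last nonzero remainder is the constant -2640/169, so the polynomials are coprime and gcd = 1.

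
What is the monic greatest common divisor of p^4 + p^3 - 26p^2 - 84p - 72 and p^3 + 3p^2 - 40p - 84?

p^2 - 4p - 12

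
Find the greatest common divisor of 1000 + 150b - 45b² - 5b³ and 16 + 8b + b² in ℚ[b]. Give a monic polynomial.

4 + b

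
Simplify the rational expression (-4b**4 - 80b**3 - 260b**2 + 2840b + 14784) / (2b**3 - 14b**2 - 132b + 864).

Repeated division with remainder:
  -4b**4 - 80b**3 - 260b**2 + 2840b + 14784 = (-2b - 54)(2b**3 - 14b**2 - 132b + 864) + (-1280b**2 - 2560b + 61440)
  2b**3 - 14b**2 - 132b + 864 = (-(1/640)b + 9/640)(-1280b**2 - 2560b + 61440) + (0)
Last nonzero remainder: -1280b**2 - 2560b + 61440. Dividing through by -1280 gives the monic gcd b**2 + 2b - 48.
Cancel b**2 + 2b - 48 from numerator and denominator to get the reduced form.

(-2b**2 - 36b - 154)/(b - 9)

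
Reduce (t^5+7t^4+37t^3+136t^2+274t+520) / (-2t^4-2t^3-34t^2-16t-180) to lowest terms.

Euclidean algorithm in ℚ[t]:
  t^5+7t^4+37t^3+136t^2+274t+520 = (-(1/2)t-3)(-2t^4-2t^3-34t^2-16t-180) + (14t^3+26t^2+136t-20)
  -2t^4-2t^3-34t^2-16t-180 = (-(1/7)t+6/49)(14t^3+26t^2+136t-20) + (-(870/49)t^2-(1740/49)t-8700/49)
  14t^3+26t^2+136t-20 = (-(343/435)t+49/435)(-(870/49)t^2-(1740/49)t-8700/49) + (0)
Last nonzero remainder: -(870/49)t^2-(1740/49)t-8700/49. Dividing through by -870/49 gives the monic gcd t^2+2t+10.
Cancel t^2+2t+10 from numerator and denominator to get the reduced form.

(-t^3-5t^2-17t-52)/(2t^2-2t+18)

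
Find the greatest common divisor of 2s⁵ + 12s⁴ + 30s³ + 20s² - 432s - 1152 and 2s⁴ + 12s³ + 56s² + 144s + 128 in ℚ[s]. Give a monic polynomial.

Repeated division with remainder:
  2s⁵ + 12s⁴ + 30s³ + 20s² - 432s - 1152 = (s)(2s⁴ + 12s³ + 56s² + 144s + 128) + (-26s³ - 124s² - 560s - 1152)
  2s⁴ + 12s³ + 56s² + 144s + 128 = (-(1/13)s - 16/169)(-26s³ - 124s² - 560s - 1152) + ((200/169)s² + (400/169)s + 3200/169)
  -26s³ - 124s² - 560s - 1152 = (-(2197/100)s - 1521/25)((200/169)s² + (400/169)s + 3200/169) + (0)
Last nonzero remainder: (200/169)s² + (400/169)s + 3200/169. Dividing through by 200/169 gives the monic gcd s² + 2s + 16.

s² + 2s + 16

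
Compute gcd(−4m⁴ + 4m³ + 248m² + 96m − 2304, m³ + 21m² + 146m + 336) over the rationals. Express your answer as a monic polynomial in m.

m + 6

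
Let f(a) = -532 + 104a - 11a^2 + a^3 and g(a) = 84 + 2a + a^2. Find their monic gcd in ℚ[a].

Apply the Euclidean algorithm:
  a^3 - 11a^2 + 104a - 532 = (a - 13)(a^2 + 2a + 84) + (46a + 560)
  a^2 + 2a + 84 = ((1/46)a - 117/529)(46a + 560) + (109956/529)
  46a + 560 = ((12167/54978)a + 10580/3927)(109956/529) + (0)
The last nonzero remainder is the constant 109956/529, so the polynomials are coprime and gcd = 1.

1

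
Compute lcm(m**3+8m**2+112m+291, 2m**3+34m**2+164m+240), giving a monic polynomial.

m**5+22m**4+264m**3+2179m**2+8554m+11640

Repeated division with remainder:
  m**3+8m**2+112m+291 = (1/2)(2m**3+34m**2+164m+240) + (-9m**2+30m+171)
  2m**3+34m**2+164m+240 = (-(2/9)m-122/27)(-9m**2+30m+171) + ((3038/9)m+3038/3)
  -9m**2+30m+171 = (-(81/3038)m+513/3038)((3038/9)m+3038/3) + (0)
Last nonzero remainder: (3038/9)m+3038/3. Dividing through by 3038/9 gives the monic gcd m+3.
Then lcm(f, g) = f·g / gcd(f, g); expanding and making the result monic gives the answer.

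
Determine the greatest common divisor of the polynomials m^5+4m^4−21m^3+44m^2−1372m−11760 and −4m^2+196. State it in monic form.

m^2−49

Euclidean algorithm in ℚ[m]:
  m^5+4m^4−21m^3+44m^2−1372m−11760 = (−(1/4)m^3−m^2−7m−60)(−4m^2+196) + (0)
Last nonzero remainder: −4m^2+196. Dividing through by −4 gives the monic gcd m^2−49.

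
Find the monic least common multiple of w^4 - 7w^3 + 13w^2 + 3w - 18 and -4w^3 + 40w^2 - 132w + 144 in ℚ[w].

Apply the Euclidean algorithm:
  w^4 - 7w^3 + 13w^2 + 3w - 18 = (-(1/4)w - 3/4)(-4w^3 + 40w^2 - 132w + 144) + (10w^2 - 60w + 90)
  -4w^3 + 40w^2 - 132w + 144 = (-(2/5)w + 8/5)(10w^2 - 60w + 90) + (0)
Last nonzero remainder: 10w^2 - 60w + 90. Dividing through by 10 gives the monic gcd w^2 - 6w + 9.
Then lcm(f, g) = f·g / gcd(f, g); expanding and making the result monic gives the answer.

w^5 - 11w^4 + 41w^3 - 49w^2 - 30w + 72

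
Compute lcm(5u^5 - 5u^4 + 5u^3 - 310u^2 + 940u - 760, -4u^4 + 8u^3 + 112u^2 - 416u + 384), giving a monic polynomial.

Apply the Euclidean algorithm:
  5u^5 - 5u^4 + 5u^3 - 310u^2 + 940u - 760 = (-(5/4)u - 5/4)(-4u^4 + 8u^3 + 112u^2 - 416u + 384) + (155u^3 - 690u^2 + 900u - 280)
  -4u^4 + 8u^3 + 112u^2 - 416u + 384 = (-(4/155)u - 304/4805)(155u^3 - 690u^2 + 900u - 280) + ((88000/961)u^2 - (352000/961)u + 352000/961)
  155u^3 - 690u^2 + 900u - 280 = ((29791/17600)u - 6727/8800)((88000/961)u^2 - (352000/961)u + 352000/961) + (0)
Last nonzero remainder: (88000/961)u^2 - (352000/961)u + 352000/961. Dividing through by 88000/961 gives the monic gcd u^2 - 4u + 4.
Then lcm(f, g) = f·g / gcd(f, g); expanding and making the result monic gives the answer.

u^7 + u^6 - 25u^5 - 36u^4 + 40u^3 + 1712u^2 - 4816u + 3648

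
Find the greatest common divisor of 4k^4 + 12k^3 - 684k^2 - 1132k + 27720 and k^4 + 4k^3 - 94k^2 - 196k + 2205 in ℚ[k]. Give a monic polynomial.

k^2 + 2k - 63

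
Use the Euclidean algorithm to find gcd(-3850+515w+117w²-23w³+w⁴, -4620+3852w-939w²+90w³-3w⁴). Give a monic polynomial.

Apply the Euclidean algorithm:
  w⁴-23w³+117w²+515w-3850 = (-1/3)(-3w⁴+90w³-939w²+3852w-4620) + (7w³-196w²+1799w-5390)
  -3w⁴+90w³-939w²+3852w-4620 = (-(3/7)w+6/7)(7w³-196w²+1799w-5390) + (0)
Last nonzero remainder: 7w³-196w²+1799w-5390. Dividing through by 7 gives the monic gcd w³-28w²+257w-770.

-770+257w-28w²+w³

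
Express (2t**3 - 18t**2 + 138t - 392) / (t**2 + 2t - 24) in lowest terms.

Apply the Euclidean algorithm:
  2t**3 - 18t**2 + 138t - 392 = (2t - 22)(t**2 + 2t - 24) + (230t - 920)
  t**2 + 2t - 24 = ((1/230)t + 3/115)(230t - 920) + (0)
Last nonzero remainder: 230t - 920. Dividing through by 230 gives the monic gcd t - 4.
Cancel t - 4 from numerator and denominator to get the reduced form.

(2t**2 - 10t + 98)/(t + 6)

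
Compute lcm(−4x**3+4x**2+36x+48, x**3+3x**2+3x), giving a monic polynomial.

By polynomial division,
  −4x**3+4x**2+36x+48 = (−4)(x**3+3x**2+3x) + (16x**2+48x+48)
  x**3+3x**2+3x = ((1/16)x)(16x**2+48x+48) + (0)
Last nonzero remainder: 16x**2+48x+48. Dividing through by 16 gives the monic gcd x**2+3x+3.
Then lcm(f, g) = f·g / gcd(f, g); expanding and making the result monic gives the answer.

x**4−x**3−9x**2−12x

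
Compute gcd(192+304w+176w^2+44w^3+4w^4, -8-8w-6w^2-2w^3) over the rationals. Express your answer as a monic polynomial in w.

2+w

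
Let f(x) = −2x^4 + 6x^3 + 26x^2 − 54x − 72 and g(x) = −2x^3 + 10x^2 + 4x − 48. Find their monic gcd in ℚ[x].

x^2 − 7x + 12

Repeated division with remainder:
  −2x^4 + 6x^3 + 26x^2 − 54x − 72 = (x + 2)(−2x^3 + 10x^2 + 4x − 48) + (2x^2 − 14x + 24)
  −2x^3 + 10x^2 + 4x − 48 = (−x − 2)(2x^2 − 14x + 24) + (0)
Last nonzero remainder: 2x^2 − 14x + 24. Dividing through by 2 gives the monic gcd x^2 − 7x + 12.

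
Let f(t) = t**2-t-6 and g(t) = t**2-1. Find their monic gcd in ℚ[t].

Euclidean algorithm in ℚ[t]:
  t**2-t-6 = (t**2-1) + (-t-5)
  t**2-1 = (-t+5)(-t-5) + (24)
  -t-5 = (-(1/24)t-5/24)(24) + (0)
The last nonzero remainder is the constant 24, so the polynomials are coprime and gcd = 1.

1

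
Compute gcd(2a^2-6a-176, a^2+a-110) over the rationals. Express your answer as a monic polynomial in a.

1

Apply the Euclidean algorithm:
  2a^2-6a-176 = (2)(a^2+a-110) + (-8a+44)
  a^2+a-110 = (-(1/8)a-13/16)(-8a+44) + (-297/4)
  -8a+44 = ((32/297)a-16/27)(-297/4) + (0)
The last nonzero remainder is the constant -297/4, so the polynomials are coprime and gcd = 1.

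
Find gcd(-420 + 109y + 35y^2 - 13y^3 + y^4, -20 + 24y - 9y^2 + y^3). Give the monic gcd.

By polynomial division,
  y^4 - 13y^3 + 35y^2 + 109y - 420 = (y - 4)(y^3 - 9y^2 + 24y - 20) + (-25y^2 + 225y - 500)
  y^3 - 9y^2 + 24y - 20 = (-(1/25)y)(-25y^2 + 225y - 500) + (4y - 20)
  -25y^2 + 225y - 500 = (-(25/4)y + 25)(4y - 20) + (0)
Last nonzero remainder: 4y - 20. Dividing through by 4 gives the monic gcd y - 5.

-5 + y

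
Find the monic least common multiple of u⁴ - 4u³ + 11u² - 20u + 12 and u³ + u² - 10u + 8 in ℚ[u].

Apply the Euclidean algorithm:
  u⁴ - 4u³ + 11u² - 20u + 12 = (u - 5)(u³ + u² - 10u + 8) + (26u² - 78u + 52)
  u³ + u² - 10u + 8 = ((1/26)u + 2/13)(26u² - 78u + 52) + (0)
Last nonzero remainder: 26u² - 78u + 52. Dividing through by 26 gives the monic gcd u² - 3u + 2.
Then lcm(f, g) = f·g / gcd(f, g); expanding and making the result monic gives the answer.

u⁵ - 5u³ + 24u² - 68u + 48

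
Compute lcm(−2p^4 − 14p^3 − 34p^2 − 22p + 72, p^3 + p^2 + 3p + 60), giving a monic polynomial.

p^6 + 4p^5 + 11p^4 + 65p^3 + 186p^2 + 273p − 540

Repeated division with remainder:
  −2p^4 − 14p^3 − 34p^2 − 22p + 72 = (−2p − 12)(p^3 + p^2 + 3p + 60) + (−16p^2 + 134p + 792)
  p^3 + p^2 + 3p + 60 = (−(1/16)p − 75/128)(−16p^2 + 134p + 792) + ((8385/64)p + 8385/16)
  −16p^2 + 134p + 792 = (−(1024/8385)p + 4224/2795)((8385/64)p + 8385/16) + (0)
Last nonzero remainder: (8385/64)p + 8385/16. Dividing through by 8385/64 gives the monic gcd p + 4.
Then lcm(f, g) = f·g / gcd(f, g); expanding and making the result monic gives the answer.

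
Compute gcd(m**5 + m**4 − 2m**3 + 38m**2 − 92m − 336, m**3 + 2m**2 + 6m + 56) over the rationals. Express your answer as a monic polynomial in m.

m**3 + 2m**2 + 6m + 56

Euclidean algorithm in ℚ[m]:
  m**5 + m**4 − 2m**3 + 38m**2 − 92m − 336 = (m**2 − m − 6)(m**3 + 2m**2 + 6m + 56) + (0)
The last nonzero remainder m**3 + 2m**2 + 6m + 56 is already monic.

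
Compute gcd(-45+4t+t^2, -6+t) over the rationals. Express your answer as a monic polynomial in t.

1

By polynomial division,
  t^2+4t-45 = (t+10)(t-6) + (15)
  t-6 = ((1/15)t-2/5)(15) + (0)
The last nonzero remainder is the constant 15, so the polynomials are coprime and gcd = 1.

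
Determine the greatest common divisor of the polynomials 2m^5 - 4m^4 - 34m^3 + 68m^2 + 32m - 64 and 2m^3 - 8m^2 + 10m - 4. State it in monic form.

By polynomial division,
  2m^5 - 4m^4 - 34m^3 + 68m^2 + 32m - 64 = (m^2 + 2m - 14)(2m^3 - 8m^2 + 10m - 4) + (-60m^2 + 180m - 120)
  2m^3 - 8m^2 + 10m - 4 = (-(1/30)m + 1/30)(-60m^2 + 180m - 120) + (0)
Last nonzero remainder: -60m^2 + 180m - 120. Dividing through by -60 gives the monic gcd m^2 - 3m + 2.

m^2 - 3m + 2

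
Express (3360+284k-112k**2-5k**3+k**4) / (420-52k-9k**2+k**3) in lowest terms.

Apply the Euclidean algorithm:
  k**4-5k**3-112k**2+284k+3360 = (k+4)(k**3-9k**2-52k+420) + (-24k**2+72k+1680)
  k**3-9k**2-52k+420 = (-(1/24)k+1/4)(-24k**2+72k+1680) + (0)
Last nonzero remainder: -24k**2+72k+1680. Dividing through by -24 gives the monic gcd k**2-3k-70.
Cancel k**2-3k-70 from numerator and denominator to get the reduced form.

(-48-2k+k**2)/(-6+k)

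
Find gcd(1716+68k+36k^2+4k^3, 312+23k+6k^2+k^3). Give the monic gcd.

Euclidean algorithm in ℚ[k]:
  4k^3+36k^2+68k+1716 = (4)(k^3+6k^2+23k+312) + (12k^2−24k+468)
  k^3+6k^2+23k+312 = ((1/12)k+2/3)(12k^2−24k+468) + (0)
Last nonzero remainder: 12k^2−24k+468. Dividing through by 12 gives the monic gcd k^2−2k+39.

39−2k+k^2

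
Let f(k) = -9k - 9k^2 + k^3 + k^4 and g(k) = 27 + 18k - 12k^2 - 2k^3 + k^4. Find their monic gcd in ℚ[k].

-9 - 9k + k^2 + k^3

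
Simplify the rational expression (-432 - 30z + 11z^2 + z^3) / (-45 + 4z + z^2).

Apply the Euclidean algorithm:
  z^3 + 11z^2 - 30z - 432 = (z + 7)(z^2 + 4z - 45) + (-13z - 117)
  z^2 + 4z - 45 = (-(1/13)z + 5/13)(-13z - 117) + (0)
Last nonzero remainder: -13z - 117. Dividing through by -13 gives the monic gcd z + 9.
Cancel z + 9 from numerator and denominator to get the reduced form.

(-48 + 2z + z^2)/(-5 + z)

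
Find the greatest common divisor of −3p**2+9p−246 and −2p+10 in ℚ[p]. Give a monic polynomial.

Apply the Euclidean algorithm:
  −3p**2+9p−246 = ((3/2)p+3)(−2p+10) + (−276)
  −2p+10 = ((1/138)p−5/138)(−276) + (0)
The last nonzero remainder is the constant −276, so the polynomials are coprime and gcd = 1.

1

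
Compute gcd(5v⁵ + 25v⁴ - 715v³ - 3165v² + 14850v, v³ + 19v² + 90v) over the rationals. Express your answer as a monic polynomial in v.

Repeated division with remainder:
  5v⁵ + 25v⁴ - 715v³ - 3165v² + 14850v = (5v² - 70v + 165)(v³ + 19v² + 90v) + (0)
The last nonzero remainder v³ + 19v² + 90v is already monic.

v³ + 19v² + 90v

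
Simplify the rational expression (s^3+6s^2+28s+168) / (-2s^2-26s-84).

(-s^2-28)/(2s+14)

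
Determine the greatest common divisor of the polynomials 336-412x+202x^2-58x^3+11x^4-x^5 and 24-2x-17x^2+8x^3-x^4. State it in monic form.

-24+26x-9x^2+x^3

Apply the Euclidean algorithm:
  -x^5+11x^4-58x^3+202x^2-412x+336 = (x-3)(-x^4+8x^3-17x^2-2x+24) + (-17x^3+153x^2-442x+408)
  -x^4+8x^3-17x^2-2x+24 = ((1/17)x+1/17)(-17x^3+153x^2-442x+408) + (0)
Last nonzero remainder: -17x^3+153x^2-442x+408. Dividing through by -17 gives the monic gcd x^3-9x^2+26x-24.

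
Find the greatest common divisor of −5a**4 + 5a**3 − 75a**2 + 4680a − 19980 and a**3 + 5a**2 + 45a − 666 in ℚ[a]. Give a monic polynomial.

By polynomial division,
  −5a**4 + 5a**3 − 75a**2 + 4680a − 19980 = (−5a + 30)(a**3 + 5a**2 + 45a − 666) + (0)
The last nonzero remainder a**3 + 5a**2 + 45a − 666 is already monic.

a**3 + 5a**2 + 45a − 666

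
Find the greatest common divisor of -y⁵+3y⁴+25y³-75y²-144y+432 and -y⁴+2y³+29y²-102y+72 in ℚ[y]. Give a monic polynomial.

By polynomial division,
  -y⁵+3y⁴+25y³-75y²-144y+432 = (y-1)(-y⁴+2y³+29y²-102y+72) + (-2y³+56y²-318y+504)
  -y⁴+2y³+29y²-102y+72 = ((1/2)y+13)(-2y³+56y²-318y+504) + (-540y²+3780y-6480)
  -2y³+56y²-318y+504 = ((1/270)y-7/90)(-540y²+3780y-6480) + (0)
Last nonzero remainder: -540y²+3780y-6480. Dividing through by -540 gives the monic gcd y²-7y+12.

y²-7y+12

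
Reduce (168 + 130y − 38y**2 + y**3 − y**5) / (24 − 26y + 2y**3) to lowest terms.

(−14 − 12y + y**2 − y**3)/(−2 + 2y)

Euclidean algorithm in ℚ[y]:
  −y**5 + y**3 − 38y**2 + 130y + 168 = (−(1/2)y**2 − 6)(2y**3 − 26y + 24) + (−26y**2 − 26y + 312)
  2y**3 − 26y + 24 = (−(1/13)y + 1/13)(−26y**2 − 26y + 312) + (0)
Last nonzero remainder: −26y**2 − 26y + 312. Dividing through by −26 gives the monic gcd y**2 + y − 12.
Cancel y**2 + y − 12 from numerator and denominator to get the reduced form.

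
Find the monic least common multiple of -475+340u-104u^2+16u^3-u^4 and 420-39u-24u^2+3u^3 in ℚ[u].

By polynomial division,
  -u^4+16u^3-104u^2+340u-475 = (-(1/3)u+8/3)(3u^3-24u^2-39u+420) + (-53u^2+584u-1595)
  3u^3-24u^2-39u+420 = (-(3/53)u-480/2809)(-53u^2+584u-1595) + (-(82836/2809)u+414180/2809)
  -53u^2+584u-1595 = ((148877/82836)u-896071/82836)(-(82836/2809)u+414180/2809) + (0)
Last nonzero remainder: -(82836/2809)u+414180/2809. Dividing through by -82836/2809 gives the monic gcd u-5.
Then lcm(f, g) = f·g / gcd(f, g); expanding and making the result monic gives the answer.

-13300+8095u-1417u^2-204u^3+124u^4-19u^5+u^6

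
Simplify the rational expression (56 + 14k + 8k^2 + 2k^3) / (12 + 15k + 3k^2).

(14 + 2k^2)/(3 + 3k)

Repeated division with remainder:
  2k^3 + 8k^2 + 14k + 56 = ((2/3)k − 2/3)(3k^2 + 15k + 12) + (16k + 64)
  3k^2 + 15k + 12 = ((3/16)k + 3/16)(16k + 64) + (0)
Last nonzero remainder: 16k + 64. Dividing through by 16 gives the monic gcd k + 4.
Cancel k + 4 from numerator and denominator to get the reduced form.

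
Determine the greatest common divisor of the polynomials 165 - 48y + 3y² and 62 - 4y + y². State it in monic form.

1

Euclidean algorithm in ℚ[y]:
  3y² - 48y + 165 = (3)(y² - 4y + 62) + (-36y - 21)
  y² - 4y + 62 = (-(1/36)y + 55/432)(-36y - 21) + (9313/144)
  -36y - 21 = (-(5184/9313)y - 3024/9313)(9313/144) + (0)
The last nonzero remainder is the constant 9313/144, so the polynomials are coprime and gcd = 1.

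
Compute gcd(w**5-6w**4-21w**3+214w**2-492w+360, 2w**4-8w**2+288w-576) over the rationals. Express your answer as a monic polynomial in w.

w**2+4w-12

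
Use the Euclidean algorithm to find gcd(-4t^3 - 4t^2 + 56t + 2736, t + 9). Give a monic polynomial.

By polynomial division,
  -4t^3 - 4t^2 + 56t + 2736 = (-4t^2 + 32t - 232)(t + 9) + (4824)
  t + 9 = ((1/4824)t + 1/536)(4824) + (0)
The last nonzero remainder is the constant 4824, so the polynomials are coprime and gcd = 1.

1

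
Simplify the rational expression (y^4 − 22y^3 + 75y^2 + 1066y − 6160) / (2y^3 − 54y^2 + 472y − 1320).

(y^2 − y − 56)/(2y − 12)

Repeated division with remainder:
  y^4 − 22y^3 + 75y^2 + 1066y − 6160 = ((1/2)y + 5/2)(2y^3 − 54y^2 + 472y − 1320) + (−26y^2 + 546y − 2860)
  2y^3 − 54y^2 + 472y − 1320 = (−(1/13)y + 6/13)(−26y^2 + 546y − 2860) + (0)
Last nonzero remainder: −26y^2 + 546y − 2860. Dividing through by −26 gives the monic gcd y^2 − 21y + 110.
Cancel y^2 − 21y + 110 from numerator and denominator to get the reduced form.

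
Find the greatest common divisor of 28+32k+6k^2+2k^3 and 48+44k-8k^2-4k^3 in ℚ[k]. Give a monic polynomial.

By polynomial division,
  2k^3+6k^2+32k+28 = (-1/2)(-4k^3-8k^2+44k+48) + (2k^2+54k+52)
  -4k^3-8k^2+44k+48 = (-2k+50)(2k^2+54k+52) + (-2552k-2552)
  2k^2+54k+52 = (-(1/1276)k-13/638)(-2552k-2552) + (0)
Last nonzero remainder: -2552k-2552. Dividing through by -2552 gives the monic gcd k+1.

1+k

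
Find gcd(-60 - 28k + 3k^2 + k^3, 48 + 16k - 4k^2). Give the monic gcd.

Repeated division with remainder:
  k^3 + 3k^2 - 28k - 60 = (-(1/4)k - 7/4)(-4k^2 + 16k + 48) + (12k + 24)
  -4k^2 + 16k + 48 = (-(1/3)k + 2)(12k + 24) + (0)
Last nonzero remainder: 12k + 24. Dividing through by 12 gives the monic gcd k + 2.

2 + k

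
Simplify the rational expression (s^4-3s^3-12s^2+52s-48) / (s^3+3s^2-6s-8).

(s^2-5s+6)/(s+1)

Repeated division with remainder:
  s^4-3s^3-12s^2+52s-48 = (s-6)(s^3+3s^2-6s-8) + (12s^2+24s-96)
  s^3+3s^2-6s-8 = ((1/12)s+1/12)(12s^2+24s-96) + (0)
Last nonzero remainder: 12s^2+24s-96. Dividing through by 12 gives the monic gcd s^2+2s-8.
Cancel s^2+2s-8 from numerator and denominator to get the reduced form.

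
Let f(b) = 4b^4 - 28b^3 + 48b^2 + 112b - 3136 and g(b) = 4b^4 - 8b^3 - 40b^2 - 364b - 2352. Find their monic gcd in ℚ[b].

b^2 - 3b - 28

Repeated division with remainder:
  4b^4 - 28b^3 + 48b^2 + 112b - 3136 = (4b^4 - 8b^3 - 40b^2 - 364b - 2352) + (-20b^3 + 88b^2 + 476b - 784)
  4b^4 - 8b^3 - 40b^2 - 364b - 2352 = (-(1/5)b - 12/25)(-20b^3 + 88b^2 + 476b - 784) + ((2436/25)b^2 - (7308/25)b - 68208/25)
  -20b^3 + 88b^2 + 476b - 784 = (-(125/609)b + 25/87)((2436/25)b^2 - (7308/25)b - 68208/25) + (0)
Last nonzero remainder: (2436/25)b^2 - (7308/25)b - 68208/25. Dividing through by 2436/25 gives the monic gcd b^2 - 3b - 28.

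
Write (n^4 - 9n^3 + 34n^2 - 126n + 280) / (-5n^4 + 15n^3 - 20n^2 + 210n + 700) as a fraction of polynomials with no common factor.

(-n + 4)/(5n + 10)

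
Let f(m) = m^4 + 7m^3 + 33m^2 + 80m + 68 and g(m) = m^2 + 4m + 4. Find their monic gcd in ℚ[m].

Euclidean algorithm in ℚ[m]:
  m^4 + 7m^3 + 33m^2 + 80m + 68 = (m^2 + 3m + 17)(m^2 + 4m + 4) + (0)
The last nonzero remainder m^2 + 4m + 4 is already monic.

m^2 + 4m + 4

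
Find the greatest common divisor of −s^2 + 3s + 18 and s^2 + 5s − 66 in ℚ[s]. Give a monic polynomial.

s − 6

Euclidean algorithm in ℚ[s]:
  −s^2 + 3s + 18 = (−1)(s^2 + 5s − 66) + (8s − 48)
  s^2 + 5s − 66 = ((1/8)s + 11/8)(8s − 48) + (0)
Last nonzero remainder: 8s − 48. Dividing through by 8 gives the monic gcd s − 6.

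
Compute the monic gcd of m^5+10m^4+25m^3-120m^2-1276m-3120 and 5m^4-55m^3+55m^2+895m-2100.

m^2-m-20

Repeated division with remainder:
  m^5+10m^4+25m^3-120m^2-1276m-3120 = ((1/5)m+21/5)(5m^4-55m^3+55m^2+895m-2100) + (245m^3-530m^2-4615m+5700)
  5m^4-55m^3+55m^2+895m-2100 = ((1/49)m-433/2401)(245m^3-530m^2-4615m+5700) + ((128700/2401)m^2-(128700/2401)m-2574000/2401)
  245m^3-530m^2-4615m+5700 = ((117649/25740)m-45619/8580)((128700/2401)m^2-(128700/2401)m-2574000/2401) + (0)
Last nonzero remainder: (128700/2401)m^2-(128700/2401)m-2574000/2401. Dividing through by 128700/2401 gives the monic gcd m^2-m-20.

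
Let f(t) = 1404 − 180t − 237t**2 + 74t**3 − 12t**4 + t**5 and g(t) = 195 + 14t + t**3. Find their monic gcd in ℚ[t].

39 − 5t + t**2

Apply the Euclidean algorithm:
  t**5 − 12t**4 + 74t**3 − 237t**2 − 180t + 1404 = (t**2 − 12t + 60)(t**3 + 14t + 195) + (−264t**2 + 1320t − 10296)
  t**3 + 14t + 195 = (−(1/264)t − 5/264)(−264t**2 + 1320t − 10296) + (0)
Last nonzero remainder: −264t**2 + 1320t − 10296. Dividing through by −264 gives the monic gcd t**2 − 5t + 39.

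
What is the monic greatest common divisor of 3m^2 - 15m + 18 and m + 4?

1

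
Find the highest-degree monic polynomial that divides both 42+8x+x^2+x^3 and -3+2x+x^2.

3+x

Euclidean algorithm in ℚ[x]:
  x^3+x^2+8x+42 = (x-1)(x^2+2x-3) + (13x+39)
  x^2+2x-3 = ((1/13)x-1/13)(13x+39) + (0)
Last nonzero remainder: 13x+39. Dividing through by 13 gives the monic gcd x+3.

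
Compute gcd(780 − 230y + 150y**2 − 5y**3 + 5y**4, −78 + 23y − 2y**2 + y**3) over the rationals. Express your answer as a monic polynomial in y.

26 + y + y**2

Repeated division with remainder:
  5y**4 − 5y**3 + 150y**2 − 230y + 780 = (5y + 5)(y**3 − 2y**2 + 23y − 78) + (45y**2 + 45y + 1170)
  y**3 − 2y**2 + 23y − 78 = ((1/45)y − 1/15)(45y**2 + 45y + 1170) + (0)
Last nonzero remainder: 45y**2 + 45y + 1170. Dividing through by 45 gives the monic gcd y**2 + y + 26.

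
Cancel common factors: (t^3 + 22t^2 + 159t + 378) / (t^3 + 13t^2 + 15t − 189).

(t + 6)/(t − 3)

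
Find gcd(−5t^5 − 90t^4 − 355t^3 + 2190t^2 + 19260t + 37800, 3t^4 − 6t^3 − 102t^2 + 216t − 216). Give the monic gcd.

t^2 − 36

By polynomial division,
  −5t^5 − 90t^4 − 355t^3 + 2190t^2 + 19260t + 37800 = (−(5/3)t − 100/3)(3t^4 − 6t^3 − 102t^2 + 216t − 216) + (−725t^3 − 850t^2 + 26100t + 30600)
  3t^4 − 6t^3 − 102t^2 + 216t − 216 = (−(3/725)t + 276/21025)(−725t^3 − 850t^2 + 26100t + 30600) + ((14430/841)t^2 − 519480/841)
  −725t^3 − 850t^2 + 26100t + 30600 = (−(121945/2886)t − 71485/1443)((14430/841)t^2 − 519480/841) + (0)
Last nonzero remainder: (14430/841)t^2 − 519480/841. Dividing through by 14430/841 gives the monic gcd t^2 − 36.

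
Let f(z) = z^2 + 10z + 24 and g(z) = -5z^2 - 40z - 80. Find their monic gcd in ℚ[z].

z + 4

Repeated division with remainder:
  z^2 + 10z + 24 = (-1/5)(-5z^2 - 40z - 80) + (2z + 8)
  -5z^2 - 40z - 80 = (-(5/2)z - 10)(2z + 8) + (0)
Last nonzero remainder: 2z + 8. Dividing through by 2 gives the monic gcd z + 4.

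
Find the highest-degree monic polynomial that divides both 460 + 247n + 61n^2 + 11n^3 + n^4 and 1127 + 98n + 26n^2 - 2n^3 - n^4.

23 + 2n + n^2

Euclidean algorithm in ℚ[n]:
  n^4 + 11n^3 + 61n^2 + 247n + 460 = (-1)(-n^4 - 2n^3 + 26n^2 + 98n + 1127) + (9n^3 + 87n^2 + 345n + 1587)
  -n^4 - 2n^3 + 26n^2 + 98n + 1127 = (-(1/9)n + 23/27)(9n^3 + 87n^2 + 345n + 1587) + (-(88/9)n^2 - (176/9)n - 2024/9)
  9n^3 + 87n^2 + 345n + 1587 = (-(81/88)n - 621/88)(-(88/9)n^2 - (176/9)n - 2024/9) + (0)
Last nonzero remainder: -(88/9)n^2 - (176/9)n - 2024/9. Dividing through by -88/9 gives the monic gcd n^2 + 2n + 23.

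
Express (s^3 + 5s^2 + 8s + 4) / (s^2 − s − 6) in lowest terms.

(s^2 + 3s + 2)/(s − 3)

By polynomial division,
  s^3 + 5s^2 + 8s + 4 = (s + 6)(s^2 − s − 6) + (20s + 40)
  s^2 − s − 6 = ((1/20)s − 3/20)(20s + 40) + (0)
Last nonzero remainder: 20s + 40. Dividing through by 20 gives the monic gcd s + 2.
Cancel s + 2 from numerator and denominator to get the reduced form.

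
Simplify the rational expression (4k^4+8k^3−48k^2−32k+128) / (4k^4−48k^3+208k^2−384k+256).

Repeated division with remainder:
  4k^4+8k^3−48k^2−32k+128 = (4k^4−48k^3+208k^2−384k+256) + (56k^3−256k^2+352k−128)
  4k^4−48k^3+208k^2−384k+256 = ((1/14)k−26/49)(56k^3−256k^2+352k−128) + ((2304/49)k^2−(9216/49)k+9216/49)
  56k^3−256k^2+352k−128 = ((343/288)k−49/72)((2304/49)k^2−(9216/49)k+9216/49) + (0)
Last nonzero remainder: (2304/49)k^2−(9216/49)k+9216/49. Dividing through by 2304/49 gives the monic gcd k^2−4k+4.
Cancel k^2−4k+4 from numerator and denominator to get the reduced form.

(k^2+6k+8)/(k^2−8k+16)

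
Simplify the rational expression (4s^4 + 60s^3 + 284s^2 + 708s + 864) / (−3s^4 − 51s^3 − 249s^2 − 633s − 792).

Apply the Euclidean algorithm:
  4s^4 + 60s^3 + 284s^2 + 708s + 864 = (−4/3)(−3s^4 − 51s^3 − 249s^2 − 633s − 792) + (−8s^3 − 48s^2 − 136s − 192)
  −3s^4 − 51s^3 − 249s^2 − 633s − 792 = ((3/8)s + 33/8)(−8s^3 − 48s^2 − 136s − 192) + (0)
Last nonzero remainder: −8s^3 − 48s^2 − 136s − 192. Dividing through by −8 gives the monic gcd s^3 + 6s^2 + 17s + 24.
Cancel s^3 + 6s^2 + 17s + 24 from numerator and denominator to get the reduced form.

(−4s − 36)/(3s + 33)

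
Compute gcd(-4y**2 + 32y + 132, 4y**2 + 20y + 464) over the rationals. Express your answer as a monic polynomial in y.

1

Euclidean algorithm in ℚ[y]:
  -4y**2 + 32y + 132 = (-1)(4y**2 + 20y + 464) + (52y + 596)
  4y**2 + 20y + 464 = ((1/13)y - 84/169)(52y + 596) + (128480/169)
  52y + 596 = ((2197/32120)y + 25181/32120)(128480/169) + (0)
The last nonzero remainder is the constant 128480/169, so the polynomials are coprime and gcd = 1.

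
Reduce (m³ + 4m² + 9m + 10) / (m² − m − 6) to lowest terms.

Apply the Euclidean algorithm:
  m³ + 4m² + 9m + 10 = (m + 5)(m² − m − 6) + (20m + 40)
  m² − m − 6 = ((1/20)m − 3/20)(20m + 40) + (0)
Last nonzero remainder: 20m + 40. Dividing through by 20 gives the monic gcd m + 2.
Cancel m + 2 from numerator and denominator to get the reduced form.

(m² + 2m + 5)/(m − 3)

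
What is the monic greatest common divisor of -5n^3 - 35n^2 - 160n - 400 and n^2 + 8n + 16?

Repeated division with remainder:
  -5n^3 - 35n^2 - 160n - 400 = (-5n + 5)(n^2 + 8n + 16) + (-120n - 480)
  n^2 + 8n + 16 = (-(1/120)n - 1/30)(-120n - 480) + (0)
Last nonzero remainder: -120n - 480. Dividing through by -120 gives the monic gcd n + 4.

n + 4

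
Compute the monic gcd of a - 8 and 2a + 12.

1

Euclidean algorithm in ℚ[a]:
  a - 8 = (1/2)(2a + 12) + (-14)
  2a + 12 = (-(1/7)a - 6/7)(-14) + (0)
The last nonzero remainder is the constant -14, so the polynomials are coprime and gcd = 1.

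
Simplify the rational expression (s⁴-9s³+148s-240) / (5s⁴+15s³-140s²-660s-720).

(s²-7s+10)/(5s²+25s+30)

Apply the Euclidean algorithm:
  s⁴-9s³+148s-240 = (1/5)(5s⁴+15s³-140s²-660s-720) + (-12s³+28s²+280s-96)
  5s⁴+15s³-140s²-660s-720 = (-(5/12)s-20/9)(-12s³+28s²+280s-96) + ((350/9)s²-(700/9)s-2800/3)
  -12s³+28s²+280s-96 = (-(54/175)s+18/175)((350/9)s²-(700/9)s-2800/3) + (0)
Last nonzero remainder: (350/9)s²-(700/9)s-2800/3. Dividing through by 350/9 gives the monic gcd s²-2s-24.
Cancel s²-2s-24 from numerator and denominator to get the reduced form.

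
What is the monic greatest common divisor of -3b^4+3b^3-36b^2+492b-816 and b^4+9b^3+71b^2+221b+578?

Repeated division with remainder:
  -3b^4+3b^3-36b^2+492b-816 = (-3)(b^4+9b^3+71b^2+221b+578) + (30b^3+177b^2+1155b+918)
  b^4+9b^3+71b^2+221b+578 = ((1/30)b+31/300)(30b^3+177b^2+1155b+918) + ((1421/100)b^2+(1421/20)b+24157/50)
  30b^3+177b^2+1155b+918 = ((3000/1421)b+2700/1421)((1421/100)b^2+(1421/20)b+24157/50) + (0)
Last nonzero remainder: (1421/100)b^2+(1421/20)b+24157/50. Dividing through by 1421/100 gives the monic gcd b^2+5b+34.

b^2+5b+34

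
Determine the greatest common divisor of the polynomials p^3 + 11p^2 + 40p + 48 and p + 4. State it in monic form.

p + 4

By polynomial division,
  p^3 + 11p^2 + 40p + 48 = (p^2 + 7p + 12)(p + 4) + (0)
The last nonzero remainder p + 4 is already monic.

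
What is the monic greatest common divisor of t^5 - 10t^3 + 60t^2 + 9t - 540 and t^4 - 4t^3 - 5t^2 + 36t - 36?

t^2 - 9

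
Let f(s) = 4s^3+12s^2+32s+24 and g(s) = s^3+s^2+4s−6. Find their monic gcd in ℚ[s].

Apply the Euclidean algorithm:
  4s^3+12s^2+32s+24 = (4)(s^3+s^2+4s−6) + (8s^2+16s+48)
  s^3+s^2+4s−6 = ((1/8)s−1/8)(8s^2+16s+48) + (0)
Last nonzero remainder: 8s^2+16s+48. Dividing through by 8 gives the monic gcd s^2+2s+6.

s^2+2s+6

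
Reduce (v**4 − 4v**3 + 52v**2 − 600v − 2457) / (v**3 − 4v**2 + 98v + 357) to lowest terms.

(v**3 − 7v**2 + 73v − 819)/(v**2 − 7v + 119)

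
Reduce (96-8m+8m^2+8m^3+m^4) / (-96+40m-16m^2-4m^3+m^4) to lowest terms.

Repeated division with remainder:
  m^4+8m^3+8m^2-8m+96 = (m^4-4m^3-16m^2+40m-96) + (12m^3+24m^2-48m+192)
  m^4-4m^3-16m^2+40m-96 = ((1/12)m-1/2)(12m^3+24m^2-48m+192) + (0)
Last nonzero remainder: 12m^3+24m^2-48m+192. Dividing through by 12 gives the monic gcd m^3+2m^2-4m+16.
Cancel m^3+2m^2-4m+16 from numerator and denominator to get the reduced form.

(6+m)/(-6+m)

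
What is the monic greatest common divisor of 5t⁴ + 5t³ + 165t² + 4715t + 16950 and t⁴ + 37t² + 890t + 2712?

t³ - 4t² + 53t + 678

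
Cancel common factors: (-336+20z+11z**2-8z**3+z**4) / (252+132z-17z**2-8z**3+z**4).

(16-4z+z**2)/(-12-4z+z**2)

By polynomial division,
  z**4-8z**3+11z**2+20z-336 = (z**4-8z**3-17z**2+132z+252) + (28z**2-112z-588)
  z**4-8z**3-17z**2+132z+252 = ((1/28)z**2-(1/7)z-3/7)(28z**2-112z-588) + (0)
Last nonzero remainder: 28z**2-112z-588. Dividing through by 28 gives the monic gcd z**2-4z-21.
Cancel z**2-4z-21 from numerator and denominator to get the reduced form.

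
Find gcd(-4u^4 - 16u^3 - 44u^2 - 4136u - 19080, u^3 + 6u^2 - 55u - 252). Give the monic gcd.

u + 9

By polynomial division,
  -4u^4 - 16u^3 - 44u^2 - 4136u - 19080 = (-4u + 8)(u^3 + 6u^2 - 55u - 252) + (-312u^2 - 4704u - 17064)
  u^3 + 6u^2 - 55u - 252 = (-(1/312)u + 59/2028)(-312u^2 - 4704u - 17064) + ((4590/169)u + 41310/169)
  -312u^2 - 4704u - 17064 = (-(8788/765)u - 53404/765)((4590/169)u + 41310/169) + (0)
Last nonzero remainder: (4590/169)u + 41310/169. Dividing through by 4590/169 gives the monic gcd u + 9.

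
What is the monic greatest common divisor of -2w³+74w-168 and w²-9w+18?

Euclidean algorithm in ℚ[w]:
  -2w³+74w-168 = (-2w-18)(w²-9w+18) + (-52w+156)
  w²-9w+18 = (-(1/52)w+3/26)(-52w+156) + (0)
Last nonzero remainder: -52w+156. Dividing through by -52 gives the monic gcd w-3.

w-3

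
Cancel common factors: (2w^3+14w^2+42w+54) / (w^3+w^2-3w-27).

By polynomial division,
  2w^3+14w^2+42w+54 = (2)(w^3+w^2-3w-27) + (12w^2+48w+108)
  w^3+w^2-3w-27 = ((1/12)w-1/4)(12w^2+48w+108) + (0)
Last nonzero remainder: 12w^2+48w+108. Dividing through by 12 gives the monic gcd w^2+4w+9.
Cancel w^2+4w+9 from numerator and denominator to get the reduced form.

(2w+6)/(w-3)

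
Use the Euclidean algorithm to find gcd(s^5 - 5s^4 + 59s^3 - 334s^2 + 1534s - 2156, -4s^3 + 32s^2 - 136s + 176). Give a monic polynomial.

s^3 - 8s^2 + 34s - 44

By polynomial division,
  s^5 - 5s^4 + 59s^3 - 334s^2 + 1534s - 2156 = (-(1/4)s^2 - (3/4)s - 49/4)(-4s^3 + 32s^2 - 136s + 176) + (0)
Last nonzero remainder: -4s^3 + 32s^2 - 136s + 176. Dividing through by -4 gives the monic gcd s^3 - 8s^2 + 34s - 44.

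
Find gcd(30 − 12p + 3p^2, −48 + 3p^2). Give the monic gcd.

Euclidean algorithm in ℚ[p]:
  3p^2 − 12p + 30 = (3p^2 − 48) + (−12p + 78)
  3p^2 − 48 = (−(1/4)p − 13/8)(−12p + 78) + (315/4)
  −12p + 78 = (−(16/105)p + 104/105)(315/4) + (0)
The last nonzero remainder is the constant 315/4, so the polynomials are coprime and gcd = 1.

1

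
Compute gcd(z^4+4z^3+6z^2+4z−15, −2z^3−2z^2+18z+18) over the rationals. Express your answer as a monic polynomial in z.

Repeated division with remainder:
  z^4+4z^3+6z^2+4z−15 = (−(1/2)z−3/2)(−2z^3−2z^2+18z+18) + (12z^2+40z+12)
  −2z^3−2z^2+18z+18 = (−(1/6)z+7/18)(12z^2+40z+12) + ((40/9)z+40/3)
  12z^2+40z+12 = ((27/10)z+9/10)((40/9)z+40/3) + (0)
Last nonzero remainder: (40/9)z+40/3. Dividing through by 40/9 gives the monic gcd z+3.

z+3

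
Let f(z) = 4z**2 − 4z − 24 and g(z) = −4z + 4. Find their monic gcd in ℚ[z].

1

Euclidean algorithm in ℚ[z]:
  4z**2 − 4z − 24 = (−z)(−4z + 4) + (−24)
  −4z + 4 = ((1/6)z − 1/6)(−24) + (0)
The last nonzero remainder is the constant −24, so the polynomials are coprime and gcd = 1.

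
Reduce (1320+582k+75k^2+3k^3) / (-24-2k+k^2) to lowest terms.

(330+63k+3k^2)/(-6+k)

Repeated division with remainder:
  3k^3+75k^2+582k+1320 = (3k+81)(k^2-2k-24) + (816k+3264)
  k^2-2k-24 = ((1/816)k-1/136)(816k+3264) + (0)
Last nonzero remainder: 816k+3264. Dividing through by 816 gives the monic gcd k+4.
Cancel k+4 from numerator and denominator to get the reduced form.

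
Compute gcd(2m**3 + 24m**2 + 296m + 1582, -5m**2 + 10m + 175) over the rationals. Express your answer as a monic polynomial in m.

By polynomial division,
  2m**3 + 24m**2 + 296m + 1582 = (-(2/5)m - 28/5)(-5m**2 + 10m + 175) + (422m + 2562)
  -5m**2 + 10m + 175 = (-(5/422)m + 8515/89042)(422m + 2562) + (-3116540/44521)
  422m + 2562 = (-(9393931/1558270)m - 8147343/222610)(-3116540/44521) + (0)
The last nonzero remainder is the constant -3116540/44521, so the polynomials are coprime and gcd = 1.

1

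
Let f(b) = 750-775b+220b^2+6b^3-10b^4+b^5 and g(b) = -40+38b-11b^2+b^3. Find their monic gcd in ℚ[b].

Repeated division with remainder:
  b^5-10b^4+6b^3+220b^2-775b+750 = (b^2+b-21)(b^3-11b^2+38b-40) + (-9b^2+63b-90)
  b^3-11b^2+38b-40 = (-(1/9)b+4/9)(-9b^2+63b-90) + (0)
Last nonzero remainder: -9b^2+63b-90. Dividing through by -9 gives the monic gcd b^2-7b+10.

10-7b+b^2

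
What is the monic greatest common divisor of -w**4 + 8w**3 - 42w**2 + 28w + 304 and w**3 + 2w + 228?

w**2 - 6w + 38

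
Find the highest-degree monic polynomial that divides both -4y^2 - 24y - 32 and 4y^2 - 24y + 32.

Apply the Euclidean algorithm:
  -4y^2 - 24y - 32 = (-1)(4y^2 - 24y + 32) + (-48y)
  4y^2 - 24y + 32 = (-(1/12)y + 1/2)(-48y) + (32)
  -48y = (-(3/2)y)(32) + (0)
The last nonzero remainder is the constant 32, so the polynomials are coprime and gcd = 1.

1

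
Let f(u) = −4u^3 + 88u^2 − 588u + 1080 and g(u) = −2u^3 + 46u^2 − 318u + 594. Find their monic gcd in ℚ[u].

u^2 − 12u + 27

Repeated division with remainder:
  −4u^3 + 88u^2 − 588u + 1080 = (2)(−2u^3 + 46u^2 − 318u + 594) + (−4u^2 + 48u − 108)
  −2u^3 + 46u^2 − 318u + 594 = ((1/2)u − 11/2)(−4u^2 + 48u − 108) + (0)
Last nonzero remainder: −4u^2 + 48u − 108. Dividing through by −4 gives the monic gcd u^2 − 12u + 27.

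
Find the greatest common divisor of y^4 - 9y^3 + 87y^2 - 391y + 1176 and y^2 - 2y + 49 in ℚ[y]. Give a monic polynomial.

Euclidean algorithm in ℚ[y]:
  y^4 - 9y^3 + 87y^2 - 391y + 1176 = (y^2 - 7y + 24)(y^2 - 2y + 49) + (0)
The last nonzero remainder y^2 - 2y + 49 is already monic.

y^2 - 2y + 49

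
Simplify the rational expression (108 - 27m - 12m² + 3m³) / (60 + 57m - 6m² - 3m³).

(9 - m²)/(5 + 6m + m²)

By polynomial division,
  3m³ - 12m² - 27m + 108 = (-1)(-3m³ - 6m² + 57m + 60) + (-18m² + 30m + 168)
  -3m³ - 6m² + 57m + 60 = ((1/6)m + 11/18)(-18m² + 30m + 168) + ((32/3)m - 128/3)
  -18m² + 30m + 168 = (-(27/16)m - 63/16)((32/3)m - 128/3) + (0)
Last nonzero remainder: (32/3)m - 128/3. Dividing through by 32/3 gives the monic gcd m - 4.
Cancel m - 4 from numerator and denominator to get the reduced form.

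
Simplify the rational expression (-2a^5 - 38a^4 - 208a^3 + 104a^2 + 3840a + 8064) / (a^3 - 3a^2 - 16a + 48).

(-2a^3 - 38a^2 - 240a - 504)/(a - 3)

Repeated division with remainder:
  -2a^5 - 38a^4 - 208a^3 + 104a^2 + 3840a + 8064 = (-2a^2 - 44a - 372)(a^3 - 3a^2 - 16a + 48) + (-1620a^2 + 25920)
  a^3 - 3a^2 - 16a + 48 = (-(1/1620)a + 1/540)(-1620a^2 + 25920) + (0)
Last nonzero remainder: -1620a^2 + 25920. Dividing through by -1620 gives the monic gcd a^2 - 16.
Cancel a^2 - 16 from numerator and denominator to get the reduced form.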